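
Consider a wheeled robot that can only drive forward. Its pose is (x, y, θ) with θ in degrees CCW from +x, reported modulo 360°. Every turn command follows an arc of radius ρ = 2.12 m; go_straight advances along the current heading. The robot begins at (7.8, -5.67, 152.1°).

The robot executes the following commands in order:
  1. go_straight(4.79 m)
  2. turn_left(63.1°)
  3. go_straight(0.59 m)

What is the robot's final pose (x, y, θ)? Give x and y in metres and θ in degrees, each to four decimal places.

(0.8706, -3.9099, 215.2000°)

set_pose: (x, y, θ) = (7.8000, -5.6700, 152.1000°), ρ = 2.12
go_straight(4.79): x += 4.79·cos θ, y += 4.79·sin θ → (3.5668, -3.4286, 152.1000°)
turn_left(63.1°): centre at ρ to the left, rotate +63.1° → (1.3527, -3.5699, 215.2000°)
go_straight(0.59): x += 0.59·cos θ, y += 0.59·sin θ → (0.8706, -3.9099, 215.2000°)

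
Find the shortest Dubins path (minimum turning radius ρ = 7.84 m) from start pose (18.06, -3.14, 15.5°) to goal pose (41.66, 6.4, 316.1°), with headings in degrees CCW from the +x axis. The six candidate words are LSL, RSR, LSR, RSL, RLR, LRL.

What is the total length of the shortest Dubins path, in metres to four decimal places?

27.9977 m

Let ψ = atan2(Δy, Δx) = atan2(9.54, 23.60) = 22.0104° be the start→goal bearing.
Normalize: d = |goal − start| / ρ = 25.455286/7.84 = 3.246848, α = (θ_start − ψ) mod 360° = 353.4896° = 6.169557 rad, β = (θ_goal − ψ) mod 360° = 294.0896° = 5.132832 rad.
Common terms: sin α = -0.113383, cos α = 0.993551, sin β = -0.912908, cos β = 0.408165, cos(α−β) = 0.509041, d² = 10.542020. Work in radians in the unit-radius frame; every candidate has L = ρ·(t + p + q).
LSL: p² = 2 + d² − 2cos(α−β) + 2d(sin α − sin β) = 16.715808; p = √p² = 4.088497; φ = atan2(cos β − cos α, d + sin α − sin β) = -0.143673 rad; t = (φ − α) mod 2π = 6.253140 rad, q = (β − φ) mod 2π = 5.276505 rad → L = 7.84·(6.253140 + 4.088497 + 5.276505) = 7.84·15.618142 = 122.446234 m
RSR: p² = 2 + d² − 2cos(α−β) + 2d(sin β − sin α) = 6.332067; p = √p² = 2.516360; φ = atan2(cos α − cos β, d − sin α + sin β) = 0.234783 rad; t = (α − φ) mod 2π = 5.934774 rad, q = (φ − β) mod 2π = 1.385137 rad → L = 7.84·(5.934774 + 2.516360 + 1.385137) = 7.84·9.836271 = 77.116363 m
LSR: p² = d² − 2 + 2cos(α−β) + 2d(sin α + sin β) = 2.895677; p = √p² = 1.701669; φ = atan2(−cos α − cos β, d + sin α + sin β) − atan2(−2, p) = 0.302740 rad; t = (φ − α) mod 2π = 0.416368 rad, q = (φ − β) mod 2π = 1.453094 rad → L = 7.84·(0.416368 + 1.701669 + 1.453094) = 7.84·3.571130 = 27.997662 m
RSL: p² = d² − 2 + 2cos(α−β) − 2d(sin α + sin β) = 16.224529; p = √p² = 4.027968; φ = atan2(cos α + cos β, d − sin α − sin β) − atan2(2, p) = -0.143897 rad; t = (α − φ) mod 2π = 0.030269 rad, q = (β − φ) mod 2π = 5.276729 rad → L = 7.84·(0.030269 + 4.027968 + 5.276729) = 7.84·9.334966 = 73.186133 m
RLR: c = (6 − d² + 2cos(α−β) + 2d(sin α − sin β))/8 = 0.208492; p = 2π − arccos c = 4.922421 rad; φ = atan2(cos α − cos β, d − sin α + sin β) = 0.234783 rad; t = (α − φ + p/2) mod 2π = 2.112800 rad, q = (α − β − t + p) mod 2π = 3.846347 rad → L = 7.84·(2.112800 + 4.922421 + 3.846347) = 7.84·10.881568 = 85.311496 m
LRL: c = (6 − d² + 2cos(α−β) − 2d(sin α − sin β))/8 = -1.089476, |c| > 1 → infeasible
Shortest: LSR with L = 27.997662 m ≈ 27.9977 m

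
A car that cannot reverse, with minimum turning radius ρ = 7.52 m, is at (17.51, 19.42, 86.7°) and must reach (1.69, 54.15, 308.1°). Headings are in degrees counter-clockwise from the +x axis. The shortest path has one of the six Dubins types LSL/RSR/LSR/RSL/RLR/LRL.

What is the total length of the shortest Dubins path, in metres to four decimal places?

Let ψ = atan2(Δy, Δx) = atan2(34.73, -15.82) = 114.4899° be the start→goal bearing.
Normalize: d = |goal − start| / ρ = 38.163403/7.52 = 5.074921, α = (θ_start − ψ) mod 360° = 332.2101° = 5.798160 rad, β = (θ_goal − ψ) mod 360° = 193.6101° = 3.379133 rad.
Common terms: sin α = -0.466231, cos α = 0.884663, sin β = -0.235313, cos β = -0.971920, cos(α−β) = -0.750111, d² = 25.754819. Work in radians in the unit-radius frame; every candidate has L = ρ·(t + p + q).
LSL: p² = 2 + d² − 2cos(α−β) + 2d(sin α − sin β) = 26.911258; p = √p² = 5.187606; φ = atan2(cos β − cos α, d + sin α − sin β) = -0.366005 rad; t = (φ − α) mod 2π = 0.119021 rad, q = (β − φ) mod 2π = 3.745138 rad → L = 7.52·(0.119021 + 5.187606 + 3.745138) = 7.52·9.051765 = 68.069274 m
RSR: p² = 2 + d² − 2cos(α−β) + 2d(sin β − sin α) = 31.598823; p = √p² = 5.621283; φ = atan2(cos α − cos β, d − sin α + sin β) = 0.336597 rad; t = (α − φ) mod 2π = 5.461562 rad, q = (φ − β) mod 2π = 3.240650 rad → L = 7.52·(5.461562 + 5.621283 + 3.240650) = 7.52·14.323495 = 107.712680 m
LSR: p² = d² − 2 + 2cos(α−β) + 2d(sin α + sin β) = 15.134035; p = √p² = 3.890249; φ = atan2(−cos α − cos β, d + sin α + sin β) − atan2(−2, p) = 0.494818 rad; t = (φ − α) mod 2π = 0.979843 rad, q = (φ − β) mod 2π = 3.398870 rad → L = 7.52·(0.979843 + 3.890249 + 3.398870) = 7.52·8.268962 = 62.182594 m
RSL: p² = d² − 2 + 2cos(α−β) − 2d(sin α + sin β) = 29.375158; p = √p² = 5.419885; φ = atan2(cos α + cos β, d − sin α − sin β) − atan2(2, p) = -0.368615 rad; t = (α − φ) mod 2π = 6.166774 rad, q = (β − φ) mod 2π = 3.747748 rad → L = 7.52·(6.166774 + 5.419885 + 3.747748) = 7.52·15.334407 = 115.314743 m
RLR: c = (6 − d² + 2cos(α−β) + 2d(sin α − sin β))/8 = -2.949853, |c| > 1 → infeasible
LRL: c = (6 − d² + 2cos(α−β) − 2d(sin α − sin β))/8 = -2.363907, |c| > 1 → infeasible
Shortest: LSR with L = 62.182594 m ≈ 62.1826 m

62.1826 m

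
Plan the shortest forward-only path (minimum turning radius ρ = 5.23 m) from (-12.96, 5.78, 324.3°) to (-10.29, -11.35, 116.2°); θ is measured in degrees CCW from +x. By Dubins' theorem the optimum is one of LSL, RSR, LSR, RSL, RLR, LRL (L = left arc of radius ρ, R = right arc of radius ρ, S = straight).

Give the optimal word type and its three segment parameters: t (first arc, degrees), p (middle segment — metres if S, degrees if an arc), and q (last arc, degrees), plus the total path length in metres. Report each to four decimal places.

Let ψ = atan2(Δy, Δx) = atan2(-17.13, 2.67) = -81.1408° be the start→goal bearing.
Normalize: d = |goal − start| / ρ = 17.336834/5.23 = 3.314882, α = (θ_start − ψ) mod 360° = 45.4408° = 0.793091 rad, β = (θ_goal − ψ) mod 360° = 197.3408° = 3.444246 rad.
Common terms: sin α = 0.712525, cos α = 0.701646, sin β = -0.298054, cos β = -0.954549, cos(α−β) = -0.882127, d² = 10.988444. Work in radians in the unit-radius frame; every candidate has L = ρ·(t + p + q).
LSL: p² = 2 + d² − 2cos(α−β) + 2d(sin α − sin β) = 21.452602; p = √p² = 4.631695; φ = atan2(cos β − cos α, d + sin α − sin β) = -0.365674 rad; t = (φ − α) mod 2π = 5.124420 rad, q = (β − φ) mod 2π = 3.809920 rad → L = 5.23·(5.124420 + 4.631695 + 3.809920) = 5.23·13.566036 = 70.950367 m
RSR: p² = 2 + d² − 2cos(α−β) + 2d(sin β − sin α) = 8.052793; p = √p² = 2.837744; φ = atan2(cos α − cos β, d − sin α + sin β) = 0.623193 rad; t = (α − φ) mod 2π = 0.169898 rad, q = (φ − β) mod 2π = 3.462132 rad → L = 5.23·(0.169898 + 2.837744 + 3.462132) = 5.23·6.469774 = 33.836920 m
LSR: p² = d² − 2 + 2cos(α−β) + 2d(sin α + sin β) = 9.972037; p = √p² = 3.157853; φ = atan2(−cos α − cos β, d + sin α + sin β) − atan2(−2, p) = 0.632286 rad; t = (φ − α) mod 2π = 6.122380 rad, q = (φ − β) mod 2π = 3.471225 rad → L = 5.23·(6.122380 + 3.157853 + 3.471225) = 5.23·12.751458 = 66.690126 m
RSL: p² = d² − 2 + 2cos(α−β) − 2d(sin α + sin β) = 4.476343; p = √p² = 2.115737; φ = atan2(cos α + cos β, d − sin α − sin β) − atan2(2, p) = -0.844260 rad; t = (α − φ) mod 2π = 1.637352 rad, q = (β − φ) mod 2π = 4.288507 rad → L = 5.23·(1.637352 + 2.115737 + 4.288507) = 5.23·8.041595 = 42.057542 m
RLR: c = (6 − d² + 2cos(α−β) + 2d(sin α − sin β))/8 = -0.006599; p = 2π − arccos c = 4.705790 rad; φ = atan2(cos α − cos β, d − sin α + sin β) = 0.623193 rad; t = (α − φ + p/2) mod 2π = 2.522793 rad, q = (α − β − t + p) mod 2π = 5.815027 rad → L = 5.23·(2.522793 + 4.705790 + 5.815027) = 5.23·13.043610 = 68.218080 m
LRL: c = (6 − d² + 2cos(α−β) − 2d(sin α − sin β))/8 = -1.681575, |c| > 1 → infeasible
Shortest: RSR with L = 33.836920 m ≈ 33.8369 m
Convert RSR to answer units (arcs ×180/π): t = 0.169898·180/π = 9.7344°, p = ρ·p = 5.23·2.837744 = 14.8414 m, q = 3.462132·180/π = 198.3656°, L = 33.8369 m.

RSR: t = 9.7344°, p = 14.8414 m, q = 198.3656°, L = 33.8369 m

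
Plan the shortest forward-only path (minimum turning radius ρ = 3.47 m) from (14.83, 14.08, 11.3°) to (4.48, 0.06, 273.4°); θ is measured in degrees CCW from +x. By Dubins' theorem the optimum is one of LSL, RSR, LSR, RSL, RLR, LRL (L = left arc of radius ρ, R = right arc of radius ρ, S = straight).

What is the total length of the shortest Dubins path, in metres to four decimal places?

Let ψ = atan2(Δy, Δx) = atan2(-14.02, -10.35) = -126.4359° be the start→goal bearing.
Normalize: d = |goal − start| / ρ = 17.426500/3.47 = 5.022046, α = (θ_start − ψ) mod 360° = 137.7359° = 2.403945 rad, β = (θ_goal − ψ) mod 360° = 39.8359° = 0.695268 rad.
Common terms: sin α = 0.672549, cos α = -0.740053, sin β = 0.640591, cos β = 0.767882, cos(α−β) = -0.137445, d² = 25.220947. Work in radians in the unit-radius frame; every candidate has L = ρ·(t + p + q).
LSL: p² = 2 + d² − 2cos(α−β) + 2d(sin α − sin β) = 27.816826; p = √p² = 5.274166; φ = atan2(cos β − cos α, d + sin α − sin β) = 0.289956 rad; t = (φ − α) mod 2π = 4.169196 rad, q = (β − φ) mod 2π = 0.405312 rad → L = 3.47·(4.169196 + 5.274166 + 0.405312) = 3.47·9.848674 = 34.174898 m
RSR: p² = 2 + d² − 2cos(α−β) + 2d(sin β − sin α) = 27.174846; p = √p² = 5.212950; φ = atan2(cos α − cos β, d − sin α + sin β) = -0.293461 rad; t = (α − φ) mod 2π = 2.697406 rad, q = (φ − β) mod 2π = 5.294457 rad → L = 3.47·(2.697406 + 5.212950 + 5.294457) = 3.47·13.204813 = 45.820699 m
LSR: p² = d² − 2 + 2cos(α−β) + 2d(sin α + sin β) = 36.135356; p = √p² = 6.011269; φ = atan2(−cos α − cos β, d + sin α + sin β) − atan2(−2, p) = 0.316795 rad; t = (φ − α) mod 2π = 4.196036 rad, q = (φ − β) mod 2π = 5.904713 rad → L = 3.47·(4.196036 + 6.011269 + 5.904713) = 3.47·16.112018 = 55.908701 m
RSL: p² = d² − 2 + 2cos(α−β) − 2d(sin α + sin β) = 9.756760; p = √p² = 3.123581; φ = atan2(cos α + cos β, d − sin α − sin β) − atan2(2, p) = -0.562016 rad; t = (α − φ) mod 2π = 2.965961 rad, q = (β − φ) mod 2π = 1.257284 rad → L = 3.47·(2.965961 + 3.123581 + 1.257284) = 3.47·7.346826 = 25.493485 m
RLR: c = (6 − d² + 2cos(α−β) + 2d(sin α − sin β))/8 = -2.396856, |c| > 1 → infeasible
LRL: c = (6 − d² + 2cos(α−β) − 2d(sin α − sin β))/8 = -2.477103, |c| > 1 → infeasible
Shortest: RSL with L = 25.493485 m ≈ 25.4935 m

25.4935 m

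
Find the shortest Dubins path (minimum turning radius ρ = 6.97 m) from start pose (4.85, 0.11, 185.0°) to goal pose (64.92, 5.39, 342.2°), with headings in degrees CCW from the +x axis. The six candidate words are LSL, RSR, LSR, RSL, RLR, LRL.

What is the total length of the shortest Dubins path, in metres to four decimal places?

83.8027 m

Let ψ = atan2(Δy, Δx) = atan2(5.28, 60.07) = 5.0232° be the start→goal bearing.
Normalize: d = |goal − start| / ρ = 60.301603/6.97 = 8.651593, α = (θ_start − ψ) mod 360° = 179.9768° = 3.141187 rad, β = (θ_goal − ψ) mod 360° = 337.1768° = 5.884845 rad.
Common terms: sin α = 0.000406, cos α = -1.000000, sin β = -0.387890, cos β = 0.921706, cos(α−β) = -0.921863, d² = 74.850060. Work in radians in the unit-radius frame; every candidate has L = ρ·(t + p + q).
LSL: p² = 2 + d² − 2cos(α−β) + 2d(sin α − sin β) = 85.412531; p = √p² = 9.241890; φ = atan2(cos β − cos α, d + sin α − sin β) = 0.209463 rad; t = (φ − α) mod 2π = 3.351461 rad, q = (β − φ) mod 2π = 5.675382 rad → L = 6.97·(3.351461 + 9.241890 + 5.675382) = 6.97·18.268733 = 127.333068 m
RSR: p² = 2 + d² − 2cos(α−β) + 2d(sin β − sin α) = 71.975043; p = √p² = 8.483811; φ = atan2(cos α − cos β, d − sin α + sin β) = -0.228498 rad; t = (α − φ) mod 2π = 3.369685 rad, q = (φ − β) mod 2π = 0.169843 rad → L = 6.97·(3.369685 + 8.483811 + 0.169843) = 6.97·12.023338 = 83.802668 m
LSR: p² = d² − 2 + 2cos(α−β) + 2d(sin α + sin β) = 64.301629; p = √p² = 8.018830; φ = atan2(−cos α − cos β, d + sin α + sin β) − atan2(−2, p) = 0.253900 rad; t = (φ − α) mod 2π = 3.395898 rad, q = (φ − β) mod 2π = 0.652241 rad → L = 6.97·(3.395898 + 8.018830 + 0.652241) = 6.97·12.066968 = 84.106769 m
RSL: p² = d² − 2 + 2cos(α−β) − 2d(sin α + sin β) = 77.711039; p = √p² = 8.815387; φ = atan2(cos α + cos β, d − sin α − sin β) − atan2(2, p) = -0.231761 rad; t = (α − φ) mod 2π = 3.372948 rad, q = (β − φ) mod 2π = 6.116605 rad → L = 6.97·(3.372948 + 8.815387 + 6.116605) = 6.97·18.304940 = 127.585431 m
RLR: c = (6 − d² + 2cos(α−β) + 2d(sin α − sin β))/8 = -7.996880, |c| > 1 → infeasible
LRL: c = (6 − d² + 2cos(α−β) − 2d(sin α − sin β))/8 = -9.676566, |c| > 1 → infeasible
Shortest: RSR with L = 83.802668 m ≈ 83.8027 m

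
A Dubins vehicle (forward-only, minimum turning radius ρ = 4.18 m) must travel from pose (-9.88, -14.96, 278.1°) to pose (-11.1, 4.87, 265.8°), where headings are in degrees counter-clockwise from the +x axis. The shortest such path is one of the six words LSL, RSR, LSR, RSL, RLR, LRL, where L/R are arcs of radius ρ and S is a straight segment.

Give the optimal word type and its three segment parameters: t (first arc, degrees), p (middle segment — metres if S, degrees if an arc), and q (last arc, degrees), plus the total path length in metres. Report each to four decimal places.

Let ψ = atan2(Δy, Δx) = atan2(19.83, -1.22) = 93.5206° be the start→goal bearing.
Normalize: d = |goal − start| / ρ = 19.867494/4.18 = 4.752989, α = (θ_start − ψ) mod 360° = 184.5794° = 3.221519 rad, β = (θ_goal − ψ) mod 360° = 172.2794° = 3.006843 rad.
Common terms: sin α = -0.079841, cos α = -0.996808, sin β = 0.134342, cos β = -0.990935, cos(α−β) = 0.977046, d² = 22.590903. Work in radians in the unit-radius frame; every candidate has L = ρ·(t + p + q).
LSL: p² = 2 + d² − 2cos(α−β) + 2d(sin α − sin β) = 20.600793; p = √p² = 4.538810; φ = atan2(cos β − cos α, d + sin α − sin β) = 0.001294 rad; t = (φ − α) mod 2π = 3.062960 rad, q = (β − φ) mod 2π = 3.005549 rad → L = 4.18·(3.062960 + 4.538810 + 3.005549) = 4.18·10.607319 = 44.338595 m
RSR: p² = 2 + d² − 2cos(α−β) + 2d(sin β − sin α) = 24.672831; p = √p² = 4.967175; φ = atan2(cos α − cos β, d − sin α + sin β) = -0.001182 rad; t = (α − φ) mod 2π = 3.222701 rad, q = (φ − β) mod 2π = 3.275160 rad → L = 4.18·(3.222701 + 4.967175 + 3.275160) = 4.18·11.465036 = 47.923851 m
LSR: p² = d² − 2 + 2cos(α−β) + 2d(sin α + sin β) = 23.063078; p = √p² = 4.802403; φ = atan2(−cos α − cos β, d + sin α + sin β) − atan2(−2, p) = 0.786676 rad; t = (φ − α) mod 2π = 3.848342 rad, q = (φ − β) mod 2π = 4.063018 rad → L = 4.18·(3.848342 + 4.802403 + 4.063018) = 4.18·12.713764 = 53.143532 m
RSL: p² = d² − 2 + 2cos(α−β) − 2d(sin α + sin β) = 22.026911; p = √p² = 4.693284; φ = atan2(cos α + cos β, d − sin α − sin β) − atan2(2, p) = -0.803063 rad; t = (α − φ) mod 2π = 4.024582 rad, q = (β − φ) mod 2π = 3.809906 rad → L = 4.18·(4.024582 + 4.693284 + 3.809906) = 4.18·12.527772 = 52.366085 m
RLR: c = (6 − d² + 2cos(α−β) + 2d(sin α − sin β))/8 = -2.084104, |c| > 1 → infeasible
LRL: c = (6 − d² + 2cos(α−β) − 2d(sin α − sin β))/8 = -1.575099, |c| > 1 → infeasible
Shortest: LSL with L = 44.338595 m ≈ 44.3386 m
Convert LSL to answer units (arcs ×180/π): t = 3.062960·180/π = 175.4947°, p = ρ·p = 4.18·4.538810 = 18.9722 m, q = 3.005549·180/π = 172.2053°, L = 44.3386 m.

LSL: t = 175.4947°, p = 18.9722 m, q = 172.2053°, L = 44.3386 m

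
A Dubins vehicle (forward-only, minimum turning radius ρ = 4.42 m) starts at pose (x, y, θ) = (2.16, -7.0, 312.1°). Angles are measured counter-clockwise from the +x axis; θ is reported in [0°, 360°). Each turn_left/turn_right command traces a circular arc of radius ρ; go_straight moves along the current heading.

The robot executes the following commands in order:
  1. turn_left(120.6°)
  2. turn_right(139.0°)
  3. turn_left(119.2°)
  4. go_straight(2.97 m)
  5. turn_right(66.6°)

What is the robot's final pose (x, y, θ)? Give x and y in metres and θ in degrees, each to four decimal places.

(31.8631, -1.7816, 346.3000°)

set_pose: (x, y, θ) = (2.1600, -7.0000, 312.1000°), ρ = 4.42
turn_left(120.6°): centre at ρ to the left, rotate +120.6° → (9.6596, -5.3511, 432.7000° ≡ 72.7000°)
turn_right(139.0°): centre at ρ to the right, rotate −139.0° → (17.9268, -4.8889, -66.3000° ≡ 293.7000°)
turn_left(119.2°): centre at ρ to the left, rotate +119.2° → (25.4994, -5.7785, 412.9000° ≡ 52.9000°)
go_straight(2.97): x += 2.97·cos θ, y += 2.97·sin θ → (27.2909, -3.4096, 52.9000°)
turn_right(66.6°): centre at ρ to the right, rotate −66.6° → (31.8631, -1.7816, -13.7000° ≡ 346.3000°)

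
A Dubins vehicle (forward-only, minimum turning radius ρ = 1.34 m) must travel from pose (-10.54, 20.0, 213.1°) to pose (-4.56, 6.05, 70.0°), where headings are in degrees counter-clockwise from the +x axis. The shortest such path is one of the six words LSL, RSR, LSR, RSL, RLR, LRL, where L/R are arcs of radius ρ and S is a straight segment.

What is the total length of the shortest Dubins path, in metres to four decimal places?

18.0692 m

Let ψ = atan2(Δy, Δx) = atan2(-13.95, 5.98) = -66.7965° be the start→goal bearing.
Normalize: d = |goal − start| / ρ = 15.177711/1.34 = 11.326650, α = (θ_start − ψ) mod 360° = 279.8965° = 4.885115 rad, β = (θ_goal − ψ) mod 360° = 136.7965° = 2.387549 rad.
Common terms: sin α = -0.985120, cos α = 0.171868, sin β = 0.684592, cos β = -0.728926, cos(α−β) = -0.799685, d² = 128.292994. Work in radians in the unit-radius frame; every candidate has L = ρ·(t + p + q).
LSL: p² = 2 + d² − 2cos(α−β) + 2d(sin α − sin β) = 94.067873; p = √p² = 9.698859; φ = atan2(cos β − cos α, d + sin α − sin β) = -0.093010 rad; t = (φ − α) mod 2π = 1.305060 rad, q = (β − φ) mod 2π = 2.480559 rad → L = 1.34·(1.305060 + 9.698859 + 2.480559) = 1.34·13.484478 = 18.069201 m
RSR: p² = 2 + d² − 2cos(α−β) + 2d(sin β − sin α) = 169.716854; p = √p² = 13.027542; φ = atan2(cos α − cos β, d − sin α + sin β) = 0.069201 rad; t = (α − φ) mod 2π = 4.815914 rad, q = (φ − β) mod 2π = 3.964837 rad → L = 1.34·(4.815914 + 13.027542 + 3.964837) = 1.34·21.808294 = 29.223113 m
LSR: p² = d² − 2 + 2cos(α−β) + 2d(sin α + sin β) = 117.885680; p = √p² = 10.857517; φ = atan2(−cos α − cos β, d + sin α + sin β) − atan2(−2, p) = 0.232641 rad; t = (φ − α) mod 2π = 1.630712 rad, q = (φ − β) mod 2π = 4.128278 rad → L = 1.34·(1.630712 + 10.857517 + 4.128278) = 1.34·16.616507 = 22.266119 m
RSL: p² = d² − 2 + 2cos(α−β) − 2d(sin α + sin β) = 131.501569; p = √p² = 11.467413; φ = atan2(cos α + cos β, d − sin α − sin β) − atan2(2, p) = -0.220544 rad; t = (α − φ) mod 2π = 5.105659 rad, q = (β − φ) mod 2π = 2.608092 rad → L = 1.34·(5.105659 + 11.467413 + 2.608092) = 1.34·19.181164 = 25.702760 m
RLR: c = (6 − d² + 2cos(α−β) + 2d(sin α − sin β))/8 = -20.214607, |c| > 1 → infeasible
LRL: c = (6 − d² + 2cos(α−β) − 2d(sin α − sin β))/8 = -10.758484, |c| > 1 → infeasible
Shortest: LSL with L = 18.069201 m ≈ 18.0692 m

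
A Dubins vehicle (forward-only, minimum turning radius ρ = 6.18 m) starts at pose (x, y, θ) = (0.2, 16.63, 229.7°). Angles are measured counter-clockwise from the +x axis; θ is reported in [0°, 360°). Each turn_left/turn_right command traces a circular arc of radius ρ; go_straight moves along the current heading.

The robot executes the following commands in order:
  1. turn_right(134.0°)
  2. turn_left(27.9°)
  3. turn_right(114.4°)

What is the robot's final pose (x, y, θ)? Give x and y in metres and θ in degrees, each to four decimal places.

set_pose: (x, y, θ) = (0.2000, 16.6300, 229.7000°), ρ = 6.18
turn_right(134.0°): centre at ρ to the right, rotate −134.0° → (-10.6627, 20.0134, 95.7000°)
turn_left(27.9°): centre at ρ to the left, rotate +27.9° → (-11.6647, 22.8195, 123.6000°)
turn_right(114.4°): centre at ρ to the right, rotate −114.4° → (-7.5053, 32.3400, 9.2000°)

(-7.5053, 32.3400, 9.2000°)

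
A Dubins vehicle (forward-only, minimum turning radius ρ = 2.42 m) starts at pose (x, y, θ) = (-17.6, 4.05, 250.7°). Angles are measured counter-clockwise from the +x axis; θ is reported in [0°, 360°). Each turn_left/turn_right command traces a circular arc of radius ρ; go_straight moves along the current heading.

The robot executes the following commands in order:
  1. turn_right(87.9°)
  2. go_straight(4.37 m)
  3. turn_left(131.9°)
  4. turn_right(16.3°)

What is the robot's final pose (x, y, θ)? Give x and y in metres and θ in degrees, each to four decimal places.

(-27.4929, -0.1504, 278.4000°)

set_pose: (x, y, θ) = (-17.6000, 4.0500, 250.7000°), ρ = 2.42
turn_right(87.9°): centre at ρ to the right, rotate −87.9° → (-20.5996, 2.5381, 162.8000°)
go_straight(4.37): x += 4.37·cos θ, y += 4.37·sin θ → (-24.7742, 3.8303, 162.8000°)
turn_left(131.9°): centre at ρ to the left, rotate +131.9° → (-27.6884, 0.5073, 294.7000°)
turn_right(16.3°): centre at ρ to the right, rotate −16.3° → (-27.4929, -0.1504, 278.4000°)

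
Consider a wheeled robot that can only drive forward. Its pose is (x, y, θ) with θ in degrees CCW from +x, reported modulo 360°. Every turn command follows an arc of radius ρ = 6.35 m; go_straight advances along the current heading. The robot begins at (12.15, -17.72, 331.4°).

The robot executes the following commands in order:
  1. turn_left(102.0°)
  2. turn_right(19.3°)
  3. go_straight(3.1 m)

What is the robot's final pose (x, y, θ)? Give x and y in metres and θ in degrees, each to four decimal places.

(24.0344, -9.5385, 54.1000°)

set_pose: (x, y, θ) = (12.1500, -17.7200, 331.4000°), ρ = 6.35
turn_left(102.0°): centre at ρ to the left, rotate +102.0° → (21.2750, -13.9589, 433.4000° ≡ 73.4000°)
turn_right(19.3°): centre at ρ to the right, rotate −19.3° → (22.2166, -12.0496, 54.1000°)
go_straight(3.1): x += 3.1·cos θ, y += 3.1·sin θ → (24.0344, -9.5385, 54.1000°)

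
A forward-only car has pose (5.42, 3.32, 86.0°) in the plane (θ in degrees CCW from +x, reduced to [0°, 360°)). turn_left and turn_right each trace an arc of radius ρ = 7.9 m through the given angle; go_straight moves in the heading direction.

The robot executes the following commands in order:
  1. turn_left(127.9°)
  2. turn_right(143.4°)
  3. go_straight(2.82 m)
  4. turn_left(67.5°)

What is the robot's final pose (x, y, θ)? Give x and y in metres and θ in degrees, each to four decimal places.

(-19.9394, 30.7885, 138.0000°)

set_pose: (x, y, θ) = (5.4200, 3.3200, 86.0000°), ρ = 7.9
turn_left(127.9°): centre at ρ to the left, rotate +127.9° → (-6.8669, 10.4282, 213.9000°)
turn_right(143.4°): centre at ρ to the right, rotate −143.4° → (-18.7200, 19.6223, 70.5000°)
go_straight(2.82): x += 2.82·cos θ, y += 2.82·sin θ → (-17.7787, 22.2806, 70.5000°)
turn_left(67.5°): centre at ρ to the left, rotate +67.5° → (-19.9394, 30.7885, 138.0000°)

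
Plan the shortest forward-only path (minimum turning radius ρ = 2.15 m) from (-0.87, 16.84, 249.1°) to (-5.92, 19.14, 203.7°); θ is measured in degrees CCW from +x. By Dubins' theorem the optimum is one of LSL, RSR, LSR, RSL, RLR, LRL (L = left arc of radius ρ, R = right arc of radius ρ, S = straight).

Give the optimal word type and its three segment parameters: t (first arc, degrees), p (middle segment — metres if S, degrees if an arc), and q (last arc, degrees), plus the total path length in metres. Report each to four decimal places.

Let ψ = atan2(Δy, Δx) = atan2(2.30, -5.05) = 155.5133° be the start→goal bearing.
Normalize: d = |goal − start| / ρ = 5.549099/2.15 = 2.580976, α = (θ_start − ψ) mod 360° = 93.5867° = 1.633396 rad, β = (θ_goal − ψ) mod 360° = 48.1867° = 0.841016 rad.
Common terms: sin α = 0.998041, cos α = -0.062559, sin β = 0.745321, cos β = 0.666706, cos(α−β) = 0.702153, d² = 6.661439. Work in radians in the unit-radius frame; every candidate has L = ρ·(t + p + q).
LSL: p² = 2 + d² − 2cos(α−β) + 2d(sin α − sin β) = 8.561663; p = √p² = 2.926032; φ = atan2(cos β − cos α, d + sin α − sin β) = 0.251888 rad; t = (φ − α) mod 2π = 4.901678 rad, q = (β − φ) mod 2π = 0.589128 rad → L = 2.15·(4.901678 + 2.926032 + 0.589128) = 2.15·8.416838 = 18.096201 m
RSR: p² = 2 + d² − 2cos(α−β) + 2d(sin β − sin α) = 5.952603; p = √p² = 2.439796; φ = atan2(cos α − cos β, d − sin α + sin β) = -0.303544 rad; t = (α − φ) mod 2π = 1.936939 rad, q = (φ − β) mod 2π = 5.138625 rad → L = 2.15·(1.936939 + 2.439796 + 5.138625) = 2.15·9.515360 = 20.458025 m
LSR: p² = d² − 2 + 2cos(α−β) + 2d(sin α + sin β) = 15.064898; p = √p² = 3.881353; φ = atan2(−cos α − cos β, d + sin α + sin β) − atan2(−2, p) = 0.336990 rad; t = (φ − α) mod 2π = 4.986780 rad, q = (φ − β) mod 2π = 5.779159 rad → L = 2.15·(4.986780 + 3.881353 + 5.779159) = 2.15·14.647291 = 31.491676 m
RSL: p² = d² − 2 + 2cos(α−β) − 2d(sin α + sin β) = -2.933409 < 0 → infeasible
RLR: c = (6 − d² + 2cos(α−β) + 2d(sin α − sin β))/8 = 0.255925; p = 2π − arccos c = 4.971193 rad; φ = atan2(cos α − cos β, d − sin α + sin β) = -0.303544 rad; t = (α − φ + p/2) mod 2π = 4.422536 rad, q = (α − β − t + p) mod 2π = 1.341037 rad → L = 2.15·(4.422536 + 4.971193 + 1.341037) = 2.15·10.734766 = 23.079746 m
LRL: c = (6 − d² + 2cos(α−β) − 2d(sin α − sin β))/8 = -0.070208; p = 2π − arccos c = 4.642123 rad; φ = atan2(cos β − cos α, d + sin α − sin β) = 0.251888 rad; t = (φ − α + p/2) mod 2π = 0.939554 rad, q = (β − α − t + p) mod 2π = 2.910190 rad → L = 2.15·(0.939554 + 4.642123 + 2.910190) = 2.15·8.491867 = 18.257515 m
Shortest: LSL with L = 18.096201 m ≈ 18.0962 m
Convert LSL to answer units (arcs ×180/π): t = 4.901678·180/π = 280.8455°, p = ρ·p = 2.15·2.926032 = 6.2910 m, q = 0.589128·180/π = 33.7545°, L = 18.0962 m.

LSL: t = 280.8455°, p = 6.2910 m, q = 33.7545°, L = 18.0962 m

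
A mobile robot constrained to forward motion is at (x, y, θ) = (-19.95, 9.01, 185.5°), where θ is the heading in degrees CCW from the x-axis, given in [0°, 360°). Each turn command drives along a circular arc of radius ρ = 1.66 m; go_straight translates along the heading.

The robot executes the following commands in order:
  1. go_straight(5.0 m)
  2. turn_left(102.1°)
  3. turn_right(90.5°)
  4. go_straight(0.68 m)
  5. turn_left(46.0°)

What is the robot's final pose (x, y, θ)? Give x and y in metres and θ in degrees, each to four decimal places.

(-29.0866, 3.2524, 243.1000°)

set_pose: (x, y, θ) = (-19.9500, 9.0100, 185.5000°), ρ = 1.66
go_straight(5.0): x += 5.0·cos θ, y += 5.0·sin θ → (-24.9270, 8.5308, 185.5000°)
turn_left(102.1°): centre at ρ to the left, rotate +102.1° → (-26.3502, 6.3765, 287.6000°)
turn_right(90.5°): centre at ρ to the right, rotate −90.5° → (-27.4444, 4.2879, 197.1000°)
go_straight(0.68): x += 0.68·cos θ, y += 0.68·sin θ → (-28.0943, 4.0880, 197.1000°)
turn_left(46.0°): centre at ρ to the left, rotate +46.0° → (-29.0866, 3.2524, 243.1000°)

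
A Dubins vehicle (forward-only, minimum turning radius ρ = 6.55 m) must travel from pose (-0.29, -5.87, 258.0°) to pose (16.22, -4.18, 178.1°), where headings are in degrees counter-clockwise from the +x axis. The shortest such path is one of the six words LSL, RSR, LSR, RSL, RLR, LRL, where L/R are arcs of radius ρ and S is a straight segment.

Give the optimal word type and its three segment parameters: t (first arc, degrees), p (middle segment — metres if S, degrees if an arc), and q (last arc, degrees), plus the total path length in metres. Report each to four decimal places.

Let ψ = atan2(Δy, Δx) = atan2(1.69, 16.51) = 5.8446° be the start→goal bearing.
Normalize: d = |goal − start| / ρ = 16.596271/6.55 = 2.533782, α = (θ_start − ψ) mod 360° = 252.1554° = 4.400943 rad, β = (θ_goal − ψ) mod 360° = 172.2554° = 3.006424 rad.
Common terms: sin α = -0.951891, cos α = -0.306436, sin β = 0.134757, cos β = -0.990879, cos(α−β) = 0.175367, d² = 6.420050. Work in radians in the unit-radius frame; every candidate has L = ρ·(t + p + q).
LSL: p² = 2 + d² − 2cos(α−β) + 2d(sin α − sin β) = 2.562657; p = √p² = 1.600830; φ = atan2(cos β − cos α, d + sin α − sin β) = -0.441786 rad; t = (φ − α) mod 2π = 1.440456 rad, q = (β − φ) mod 2π = 3.448211 rad → L = 6.55·(1.440456 + 1.600830 + 3.448211) = 6.55·6.489497 = 42.506208 m
RSR: p² = 2 + d² − 2cos(α−β) + 2d(sin β − sin α) = 13.575976; p = √p² = 3.684559; φ = atan2(cos α − cos β, d − sin α + sin β) = 0.186845 rad; t = (α − φ) mod 2π = 4.214098 rad, q = (φ − β) mod 2π = 3.463606 rad → L = 6.55·(4.214098 + 3.684559 + 3.463606) = 6.55·11.362262 = 74.422819 m
LSR: p² = d² − 2 + 2cos(α−β) + 2d(sin α + sin β) = 0.629903; p = √p² = 0.793664; φ = atan2(−cos α − cos β, d + sin α + sin β) − atan2(−2, p) = 1.840179 rad; t = (φ − α) mod 2π = 3.722422 rad, q = (φ − β) mod 2π = 5.116940 rad → L = 6.55·(3.722422 + 0.793664 + 5.116940) = 6.55·9.633026 = 63.096324 m
RSL: p² = d² − 2 + 2cos(α−β) − 2d(sin α + sin β) = 8.911664; p = √p² = 2.985241; φ = atan2(cos α + cos β, d − sin α − sin β) − atan2(2, p) = -0.959663 rad; t = (α − φ) mod 2π = 5.360605 rad, q = (β − φ) mod 2π = 3.966087 rad → L = 6.55·(5.360605 + 2.985241 + 3.966087) = 6.55·12.311934 = 80.643166 m
RLR: c = (6 − d² + 2cos(α−β) + 2d(sin α − sin β))/8 = -0.696997; p = 2π − arccos c = 3.941188 rad; φ = atan2(cos α − cos β, d − sin α + sin β) = 0.186845 rad; t = (α − φ + p/2) mod 2π = 6.184691 rad, q = (α − β − t + p) mod 2π = 5.434200 rad → L = 6.55·(6.184691 + 3.941188 + 5.434200) = 6.55·15.560079 = 101.918519 m
LRL: c = (6 − d² + 2cos(α−β) − 2d(sin α − sin β))/8 = 0.679668; p = 2π − arccos c = 5.459699 rad; φ = atan2(cos β − cos α, d + sin α − sin β) = -0.441786 rad; t = (φ − α + p/2) mod 2π = 4.170306 rad, q = (β − α − t + p) mod 2π = 6.178060 rad → L = 6.55·(4.170306 + 5.459699 + 6.178060) = 6.55·15.808065 = 103.542823 m
Shortest: LSL with L = 42.506208 m ≈ 42.5062 m
Convert LSL to answer units (arcs ×180/π): t = 1.440456·180/π = 82.5321°, p = ρ·p = 6.55·1.600830 = 10.4854 m, q = 3.448211·180/π = 197.5679°, L = 42.5062 m.

LSL: t = 82.5321°, p = 10.4854 m, q = 197.5679°, L = 42.5062 m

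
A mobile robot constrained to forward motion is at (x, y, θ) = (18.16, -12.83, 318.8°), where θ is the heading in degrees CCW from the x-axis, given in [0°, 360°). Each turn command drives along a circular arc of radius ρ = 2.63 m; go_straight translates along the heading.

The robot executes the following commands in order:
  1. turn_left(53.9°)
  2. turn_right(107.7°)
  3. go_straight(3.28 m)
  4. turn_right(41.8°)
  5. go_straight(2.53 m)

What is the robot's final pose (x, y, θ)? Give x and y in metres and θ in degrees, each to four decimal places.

set_pose: (x, y, θ) = (18.1600, -12.8300, 318.8000°), ρ = 2.63
turn_left(53.9°): centre at ρ to the left, rotate +53.9° → (20.4705, -13.4168, 372.7000° ≡ 12.7000°)
turn_right(107.7°): centre at ρ to the right, rotate −107.7° → (23.6687, -16.2117, -95.0000° ≡ 265.0000°)
go_straight(3.28): x += 3.28·cos θ, y += 3.28·sin θ → (23.3829, -19.4792, 265.0000°)
turn_right(41.8°): centre at ρ to the right, rotate −41.8° → (22.5632, -21.1672, 223.2000°)
go_straight(2.53): x += 2.53·cos θ, y += 2.53·sin θ → (20.7189, -22.8991, 223.2000°)

(20.7189, -22.8991, 223.2000°)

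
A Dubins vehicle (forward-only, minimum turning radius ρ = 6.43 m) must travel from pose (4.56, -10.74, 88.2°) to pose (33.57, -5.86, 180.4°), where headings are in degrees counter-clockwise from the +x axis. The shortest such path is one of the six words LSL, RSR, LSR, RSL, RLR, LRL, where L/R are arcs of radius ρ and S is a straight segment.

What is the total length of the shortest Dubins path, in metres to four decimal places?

Let ψ = atan2(Δy, Δx) = atan2(4.88, 29.01) = 9.5488° be the start→goal bearing.
Normalize: d = |goal − start| / ρ = 29.417588/6.43 = 4.575053, α = (θ_start − ψ) mod 360° = 78.6512° = 1.372723 rad, β = (θ_goal − ψ) mod 360° = 170.8512° = 2.981916 rad.
Common terms: sin α = 0.980447, cos α = 0.196781, sin β = 0.158999, cos β = -0.987279, cos(α−β) = -0.038388, d² = 20.931106. Work in radians in the unit-radius frame; every candidate has L = ρ·(t + p + q).
LSL: p² = 2 + d² − 2cos(α−β) + 2d(sin α − sin β) = 30.524226; p = √p² = 5.524873; φ = atan2(cos β − cos α, d + sin α − sin β) = -0.215990 rad; t = (φ − α) mod 2π = 4.694473 rad, q = (β − φ) mod 2π = 3.197906 rad → L = 6.43·(4.694473 + 5.524873 + 3.197906) = 6.43·13.417252 = 86.272932 m
RSR: p² = 2 + d² − 2cos(α−β) + 2d(sin β − sin α) = 15.491538; p = √p² = 3.935929; φ = atan2(cos α − cos β, d − sin α + sin β) = 0.305567 rad; t = (α − φ) mod 2π = 1.067156 rad, q = (φ − β) mod 2π = 3.606836 rad → L = 6.43·(1.067156 + 3.935929 + 3.606836) = 6.43·8.609921 = 55.361791 m
LSR: p² = d² − 2 + 2cos(α−β) + 2d(sin α + sin β) = 29.280382; p = √p² = 5.411135; φ = atan2(−cos α − cos β, d + sin α + sin β) − atan2(−2, p) = 0.491495 rad; t = (φ − α) mod 2π = 5.401957 rad, q = (φ − β) mod 2π = 3.792764 rad → L = 6.43·(5.401957 + 5.411135 + 3.792764) = 6.43·14.605856 = 93.915655 m
RSL: p² = d² − 2 + 2cos(α−β) − 2d(sin α + sin β) = 8.428279; p = √p² = 2.903150; φ = atan2(cos α + cos β, d − sin α − sin β) − atan2(2, p) = -0.829396 rad; t = (α − φ) mod 2π = 2.202119 rad, q = (β − φ) mod 2π = 3.811312 rad → L = 6.43·(2.202119 + 2.903150 + 3.811312) = 6.43·8.916581 = 57.333613 m
RLR: c = (6 − d² + 2cos(α−β) + 2d(sin α − sin β))/8 = -0.936442; p = 2π − arccos c = 3.500041 rad; φ = atan2(cos α − cos β, d − sin α + sin β) = 0.305567 rad; t = (α − φ + p/2) mod 2π = 2.817177 rad, q = (α − β − t + p) mod 2π = 5.356856 rad → L = 6.43·(2.817177 + 3.500041 + 5.356856) = 6.43·11.674074 = 75.064296 m
LRL: c = (6 − d² + 2cos(α−β) − 2d(sin α − sin β))/8 = -2.815528, |c| > 1 → infeasible
Shortest: RSR with L = 55.361791 m ≈ 55.3618 m

55.3618 m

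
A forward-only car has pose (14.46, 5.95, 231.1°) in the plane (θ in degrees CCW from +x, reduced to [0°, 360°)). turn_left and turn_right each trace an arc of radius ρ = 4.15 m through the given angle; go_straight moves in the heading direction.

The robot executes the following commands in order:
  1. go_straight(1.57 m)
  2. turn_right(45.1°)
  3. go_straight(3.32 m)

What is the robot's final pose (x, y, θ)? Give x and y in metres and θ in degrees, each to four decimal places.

set_pose: (x, y, θ) = (14.4600, 5.9500, 231.1000°), ρ = 4.15
go_straight(1.57): x += 1.57·cos θ, y += 1.57·sin θ → (13.4741, 4.7282, 231.1000°)
turn_right(45.1°): centre at ρ to the right, rotate −45.1° → (10.6782, 3.2069, 186.0000°)
go_straight(3.32): x += 3.32·cos θ, y += 3.32·sin θ → (7.3764, 2.8599, 186.0000°)

(7.3764, 2.8599, 186.0000°)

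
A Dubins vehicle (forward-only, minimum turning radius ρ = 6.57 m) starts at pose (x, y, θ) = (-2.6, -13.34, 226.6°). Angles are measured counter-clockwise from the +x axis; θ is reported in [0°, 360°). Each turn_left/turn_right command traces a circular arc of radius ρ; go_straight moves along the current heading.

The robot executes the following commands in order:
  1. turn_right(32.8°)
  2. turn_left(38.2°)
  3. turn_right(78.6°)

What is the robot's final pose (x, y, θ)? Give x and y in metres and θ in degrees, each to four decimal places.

set_pose: (x, y, θ) = (-2.6000, -13.3400, 226.6000°), ρ = 6.57
turn_right(32.8°): centre at ρ to the right, rotate −32.8° → (-5.8064, -15.2062, 193.8000°)
turn_left(38.2°): centre at ρ to the left, rotate +38.2° → (-9.4165, -17.5416, 232.0000°)
turn_right(78.6°): centre at ρ to the right, rotate −78.6° → (-17.5355, -19.3713, 153.4000°)

(-17.5355, -19.3713, 153.4000°)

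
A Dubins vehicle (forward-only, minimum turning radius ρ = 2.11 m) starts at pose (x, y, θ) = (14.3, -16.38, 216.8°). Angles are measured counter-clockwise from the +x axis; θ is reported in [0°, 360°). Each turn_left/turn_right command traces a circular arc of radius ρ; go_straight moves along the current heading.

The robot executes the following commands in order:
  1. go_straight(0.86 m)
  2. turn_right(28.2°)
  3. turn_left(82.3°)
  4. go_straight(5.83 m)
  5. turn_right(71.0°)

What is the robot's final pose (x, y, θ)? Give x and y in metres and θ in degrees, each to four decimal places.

set_pose: (x, y, θ) = (14.3000, -16.3800, 216.8000°), ρ = 2.11
go_straight(0.86): x += 0.86·cos θ, y += 0.86·sin θ → (13.6114, -16.8952, 216.8000°)
turn_right(28.2°): centre at ρ to the right, rotate −28.2° → (12.6630, -17.2919, 188.6000°)
turn_left(82.3°): centre at ρ to the left, rotate +82.3° → (10.8687, -19.4113, 270.9000°)
go_straight(5.83): x += 5.83·cos θ, y += 5.83·sin θ → (10.9603, -25.2406, 270.9000°)
turn_right(71.0°): centre at ρ to the right, rotate −71.0° → (9.5688, -27.2577, 199.9000°)

(9.5688, -27.2577, 199.9000°)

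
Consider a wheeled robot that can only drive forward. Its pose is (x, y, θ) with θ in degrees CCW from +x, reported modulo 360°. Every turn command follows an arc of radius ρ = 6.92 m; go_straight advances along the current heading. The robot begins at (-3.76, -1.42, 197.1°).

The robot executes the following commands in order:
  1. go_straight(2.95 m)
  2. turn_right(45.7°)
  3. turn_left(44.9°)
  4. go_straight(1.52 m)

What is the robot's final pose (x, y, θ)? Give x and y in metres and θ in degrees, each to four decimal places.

set_pose: (x, y, θ) = (-3.7600, -1.4200, 197.1000°), ρ = 6.92
go_straight(2.95): x += 2.95·cos θ, y += 2.95·sin θ → (-6.5796, -2.2874, 197.1000°)
turn_right(45.7°): centre at ρ to the right, rotate −45.7° → (-11.9269, -1.7490, 151.4000°)
turn_left(44.9°): centre at ρ to the left, rotate +44.9° → (-17.1817, -1.1828, 196.3000°)
go_straight(1.52): x += 1.52·cos θ, y += 1.52·sin θ → (-18.6406, -1.6094, 196.3000°)

(-18.6406, -1.6094, 196.3000°)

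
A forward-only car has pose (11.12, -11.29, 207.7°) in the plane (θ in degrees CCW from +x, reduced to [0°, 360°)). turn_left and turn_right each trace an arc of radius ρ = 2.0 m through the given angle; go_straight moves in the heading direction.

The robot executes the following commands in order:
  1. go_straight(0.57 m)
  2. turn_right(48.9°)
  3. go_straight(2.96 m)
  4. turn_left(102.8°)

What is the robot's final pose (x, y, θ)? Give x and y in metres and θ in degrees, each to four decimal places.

(3.5009, -12.1509, 261.6000°)

set_pose: (x, y, θ) = (11.1200, -11.2900, 207.7000°), ρ = 2.0
go_straight(0.57): x += 0.57·cos θ, y += 0.57·sin θ → (10.6153, -11.5550, 207.7000°)
turn_right(48.9°): centre at ρ to the right, rotate −48.9° → (8.9624, -11.6488, 158.8000°)
go_straight(2.96): x += 2.96·cos θ, y += 2.96·sin θ → (6.2027, -10.5784, 158.8000°)
turn_left(102.8°): centre at ρ to the left, rotate +102.8° → (3.5009, -12.1509, 261.6000°)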